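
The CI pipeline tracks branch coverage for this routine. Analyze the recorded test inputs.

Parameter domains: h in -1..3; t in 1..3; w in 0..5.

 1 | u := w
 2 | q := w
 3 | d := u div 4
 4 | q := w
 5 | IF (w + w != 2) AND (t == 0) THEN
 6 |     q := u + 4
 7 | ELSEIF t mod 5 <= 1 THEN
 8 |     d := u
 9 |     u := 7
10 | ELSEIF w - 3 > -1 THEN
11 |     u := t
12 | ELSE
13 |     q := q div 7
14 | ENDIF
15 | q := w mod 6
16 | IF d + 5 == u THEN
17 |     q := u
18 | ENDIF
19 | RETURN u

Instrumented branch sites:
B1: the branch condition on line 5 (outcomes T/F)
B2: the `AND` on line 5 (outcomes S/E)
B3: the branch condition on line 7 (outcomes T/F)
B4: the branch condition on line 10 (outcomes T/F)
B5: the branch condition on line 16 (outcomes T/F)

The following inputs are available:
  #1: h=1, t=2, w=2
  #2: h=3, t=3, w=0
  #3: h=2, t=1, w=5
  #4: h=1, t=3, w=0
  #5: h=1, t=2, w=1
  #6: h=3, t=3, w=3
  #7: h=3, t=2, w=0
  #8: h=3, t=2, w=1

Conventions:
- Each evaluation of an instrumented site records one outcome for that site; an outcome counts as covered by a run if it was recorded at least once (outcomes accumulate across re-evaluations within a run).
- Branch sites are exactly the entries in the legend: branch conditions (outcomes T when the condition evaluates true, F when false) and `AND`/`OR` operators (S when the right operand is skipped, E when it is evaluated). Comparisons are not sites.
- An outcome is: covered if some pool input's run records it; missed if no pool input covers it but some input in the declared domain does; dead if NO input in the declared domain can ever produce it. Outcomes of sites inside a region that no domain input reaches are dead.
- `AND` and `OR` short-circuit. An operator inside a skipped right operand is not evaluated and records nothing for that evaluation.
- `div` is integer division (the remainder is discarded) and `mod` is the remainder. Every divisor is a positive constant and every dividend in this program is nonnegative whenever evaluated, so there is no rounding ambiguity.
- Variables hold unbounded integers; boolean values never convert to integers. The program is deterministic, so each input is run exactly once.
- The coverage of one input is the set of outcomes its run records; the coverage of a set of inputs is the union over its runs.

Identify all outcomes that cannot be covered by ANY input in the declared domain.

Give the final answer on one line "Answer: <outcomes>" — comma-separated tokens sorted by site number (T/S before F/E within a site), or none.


sweeping the full domain (90 inputs) for each outcome:
  B1=T: no domain input ever produces it -> dead
  reachable outcomes have witnesses, e.g. B1=F (e.g. h=-1, t=1, w=0), B2=S (e.g. h=-1, t=1, w=1), B2=E (e.g. h=-1, t=1, w=0), B3=T (e.g. h=-1, t=1, w=0)
Answer: B1=T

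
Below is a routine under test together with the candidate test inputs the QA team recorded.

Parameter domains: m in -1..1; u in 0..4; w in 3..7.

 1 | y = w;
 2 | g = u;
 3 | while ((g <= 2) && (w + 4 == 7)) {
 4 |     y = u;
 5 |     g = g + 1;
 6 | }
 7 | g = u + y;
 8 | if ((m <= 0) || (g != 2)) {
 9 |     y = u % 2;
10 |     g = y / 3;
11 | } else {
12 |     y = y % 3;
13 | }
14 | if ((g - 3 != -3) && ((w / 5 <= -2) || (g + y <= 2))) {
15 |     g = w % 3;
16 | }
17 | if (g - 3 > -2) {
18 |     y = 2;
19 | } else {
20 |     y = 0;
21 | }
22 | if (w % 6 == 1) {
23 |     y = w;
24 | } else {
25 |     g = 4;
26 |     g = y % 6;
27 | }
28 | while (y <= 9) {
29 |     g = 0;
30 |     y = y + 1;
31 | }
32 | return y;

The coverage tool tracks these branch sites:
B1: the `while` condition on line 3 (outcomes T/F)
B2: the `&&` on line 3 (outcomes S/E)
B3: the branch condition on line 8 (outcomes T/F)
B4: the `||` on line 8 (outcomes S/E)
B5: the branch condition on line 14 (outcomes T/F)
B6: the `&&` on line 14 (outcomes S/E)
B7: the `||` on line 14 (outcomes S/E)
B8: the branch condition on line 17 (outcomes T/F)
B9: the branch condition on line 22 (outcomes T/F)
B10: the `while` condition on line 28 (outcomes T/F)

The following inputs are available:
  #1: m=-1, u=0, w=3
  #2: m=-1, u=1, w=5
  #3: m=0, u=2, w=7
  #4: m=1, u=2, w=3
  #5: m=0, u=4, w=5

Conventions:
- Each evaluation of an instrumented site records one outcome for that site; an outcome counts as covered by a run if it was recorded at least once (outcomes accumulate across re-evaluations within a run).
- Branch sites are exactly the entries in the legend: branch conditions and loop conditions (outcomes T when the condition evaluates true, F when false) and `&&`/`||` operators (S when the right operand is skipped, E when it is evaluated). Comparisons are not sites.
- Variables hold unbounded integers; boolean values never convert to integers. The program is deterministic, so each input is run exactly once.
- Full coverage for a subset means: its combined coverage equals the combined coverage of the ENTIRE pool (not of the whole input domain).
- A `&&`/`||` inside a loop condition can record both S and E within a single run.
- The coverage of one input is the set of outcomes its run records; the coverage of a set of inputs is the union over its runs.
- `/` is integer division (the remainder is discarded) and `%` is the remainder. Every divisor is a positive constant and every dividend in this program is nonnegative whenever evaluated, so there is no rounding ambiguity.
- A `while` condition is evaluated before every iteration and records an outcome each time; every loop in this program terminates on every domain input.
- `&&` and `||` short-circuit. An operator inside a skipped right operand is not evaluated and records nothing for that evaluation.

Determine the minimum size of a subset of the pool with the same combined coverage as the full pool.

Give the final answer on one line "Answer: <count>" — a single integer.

test 1 (m=-1, u=0, w=3) fires B2->E, B1->T, B2->E, B1->T, B2->E, B1->T, B2->S, B1->F, B4->S, B3->T, B6->S, B5->F, B8->F, B9->F, ...; hits B1=T, B1=F, B2=S, B2=E, B3=T, B4=S, B5=F, B6=S, B8=F, B9=F, B10=T, B10=F
test 2 (m=-1, u=1, w=5) fires B2->E, B1->F, B4->S, B3->T, B6->S, B5->F, B8->F, B9->F, B10->T, B10->T, B10->T, B10->T, B10->T, B10->T, ...; hits B1=F, B2=E, B3=T, B4=S, B5=F, B6=S, B8=F, B9=F, B10=T, B10=F
test 3 (m=0, u=2, w=7) fires B2->E, B1->F, B4->S, B3->T, B6->S, B5->F, B8->F, B9->T, B10->T, B10->T, B10->T, B10->F; hits B1=F, B2=E, B3=T, B4=S, B5=F, B6=S, B8=F, B9=T, B10=T, B10=F
test 4 (m=1, u=2, w=3) fires B2->E, B1->T, B2->S, B1->F, B4->E, B3->T, B6->S, B5->F, B8->F, B9->F, B10->T, B10->T, B10->T, B10->T, ...; hits B1=T, B1=F, B2=S, B2=E, B3=T, B4=E, B5=F, B6=S, B8=F, B9=F, B10=T, B10=F
test 5 (m=0, u=4, w=5) fires B2->S, B1->F, B4->S, B3->T, B6->S, B5->F, B8->F, B9->F, B10->T, B10->T, B10->T, B10->T, B10->T, B10->T, ...; hits B1=F, B2=S, B3=T, B4=S, B5=F, B6=S, B8=F, B9=F, B10=T, B10=F
pool-wide coverage (14 outcomes): B1=T, B1=F, B2=S, B2=E, B3=T, B4=S, B4=E, B5=F, B6=S, B8=F, B9=T, B9=F, B10=T, B10=F
no size-1 subset reaches all 14 outcomes (best union: 12/14)
at size 2, {3, 4} reaches all 14 outcomes; every lexicographically earlier size-2 subset fails

Answer: 2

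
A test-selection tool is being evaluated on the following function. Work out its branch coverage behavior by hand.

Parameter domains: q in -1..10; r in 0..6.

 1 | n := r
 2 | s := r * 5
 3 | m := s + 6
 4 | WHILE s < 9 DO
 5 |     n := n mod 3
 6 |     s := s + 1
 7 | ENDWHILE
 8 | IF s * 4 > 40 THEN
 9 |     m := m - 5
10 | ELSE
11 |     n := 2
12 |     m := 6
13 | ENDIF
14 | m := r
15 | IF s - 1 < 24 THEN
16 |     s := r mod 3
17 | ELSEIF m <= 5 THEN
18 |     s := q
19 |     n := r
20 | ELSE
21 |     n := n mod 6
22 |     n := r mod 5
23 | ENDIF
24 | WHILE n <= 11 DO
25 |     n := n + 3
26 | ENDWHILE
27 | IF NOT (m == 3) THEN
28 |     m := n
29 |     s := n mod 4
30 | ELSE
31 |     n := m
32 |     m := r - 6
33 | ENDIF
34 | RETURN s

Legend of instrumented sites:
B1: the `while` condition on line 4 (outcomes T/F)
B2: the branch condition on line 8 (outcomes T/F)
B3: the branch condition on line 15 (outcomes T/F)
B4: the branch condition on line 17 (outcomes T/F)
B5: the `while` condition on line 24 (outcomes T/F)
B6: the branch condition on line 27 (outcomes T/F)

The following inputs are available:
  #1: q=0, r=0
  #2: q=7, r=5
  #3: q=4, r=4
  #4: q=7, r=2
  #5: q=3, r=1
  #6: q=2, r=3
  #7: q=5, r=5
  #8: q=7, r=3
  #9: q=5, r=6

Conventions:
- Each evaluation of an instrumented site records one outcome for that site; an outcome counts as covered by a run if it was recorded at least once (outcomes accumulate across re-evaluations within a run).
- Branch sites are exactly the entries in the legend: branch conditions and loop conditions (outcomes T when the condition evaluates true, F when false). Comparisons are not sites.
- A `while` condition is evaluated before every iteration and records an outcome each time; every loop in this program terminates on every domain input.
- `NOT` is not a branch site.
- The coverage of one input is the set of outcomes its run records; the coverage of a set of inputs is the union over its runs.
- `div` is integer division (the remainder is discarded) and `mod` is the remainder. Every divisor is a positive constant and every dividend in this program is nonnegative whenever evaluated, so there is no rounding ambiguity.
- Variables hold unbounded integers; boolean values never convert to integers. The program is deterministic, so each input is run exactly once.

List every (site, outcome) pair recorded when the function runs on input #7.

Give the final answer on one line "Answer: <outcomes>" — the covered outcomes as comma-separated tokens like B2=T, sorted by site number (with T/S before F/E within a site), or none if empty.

Simulating input #7 (q=5, r=5) step by step:
  B1->F, B2->T, B3->F, B4->T, B5->T, B5->T, B5->T, B5->F, B6->T
as a set, this run covers: B1=F, B2=T, B3=F, B4=T, B5=T, B5=F, B6=T

Answer: B1=F, B2=T, B3=F, B4=T, B5=T, B5=F, B6=T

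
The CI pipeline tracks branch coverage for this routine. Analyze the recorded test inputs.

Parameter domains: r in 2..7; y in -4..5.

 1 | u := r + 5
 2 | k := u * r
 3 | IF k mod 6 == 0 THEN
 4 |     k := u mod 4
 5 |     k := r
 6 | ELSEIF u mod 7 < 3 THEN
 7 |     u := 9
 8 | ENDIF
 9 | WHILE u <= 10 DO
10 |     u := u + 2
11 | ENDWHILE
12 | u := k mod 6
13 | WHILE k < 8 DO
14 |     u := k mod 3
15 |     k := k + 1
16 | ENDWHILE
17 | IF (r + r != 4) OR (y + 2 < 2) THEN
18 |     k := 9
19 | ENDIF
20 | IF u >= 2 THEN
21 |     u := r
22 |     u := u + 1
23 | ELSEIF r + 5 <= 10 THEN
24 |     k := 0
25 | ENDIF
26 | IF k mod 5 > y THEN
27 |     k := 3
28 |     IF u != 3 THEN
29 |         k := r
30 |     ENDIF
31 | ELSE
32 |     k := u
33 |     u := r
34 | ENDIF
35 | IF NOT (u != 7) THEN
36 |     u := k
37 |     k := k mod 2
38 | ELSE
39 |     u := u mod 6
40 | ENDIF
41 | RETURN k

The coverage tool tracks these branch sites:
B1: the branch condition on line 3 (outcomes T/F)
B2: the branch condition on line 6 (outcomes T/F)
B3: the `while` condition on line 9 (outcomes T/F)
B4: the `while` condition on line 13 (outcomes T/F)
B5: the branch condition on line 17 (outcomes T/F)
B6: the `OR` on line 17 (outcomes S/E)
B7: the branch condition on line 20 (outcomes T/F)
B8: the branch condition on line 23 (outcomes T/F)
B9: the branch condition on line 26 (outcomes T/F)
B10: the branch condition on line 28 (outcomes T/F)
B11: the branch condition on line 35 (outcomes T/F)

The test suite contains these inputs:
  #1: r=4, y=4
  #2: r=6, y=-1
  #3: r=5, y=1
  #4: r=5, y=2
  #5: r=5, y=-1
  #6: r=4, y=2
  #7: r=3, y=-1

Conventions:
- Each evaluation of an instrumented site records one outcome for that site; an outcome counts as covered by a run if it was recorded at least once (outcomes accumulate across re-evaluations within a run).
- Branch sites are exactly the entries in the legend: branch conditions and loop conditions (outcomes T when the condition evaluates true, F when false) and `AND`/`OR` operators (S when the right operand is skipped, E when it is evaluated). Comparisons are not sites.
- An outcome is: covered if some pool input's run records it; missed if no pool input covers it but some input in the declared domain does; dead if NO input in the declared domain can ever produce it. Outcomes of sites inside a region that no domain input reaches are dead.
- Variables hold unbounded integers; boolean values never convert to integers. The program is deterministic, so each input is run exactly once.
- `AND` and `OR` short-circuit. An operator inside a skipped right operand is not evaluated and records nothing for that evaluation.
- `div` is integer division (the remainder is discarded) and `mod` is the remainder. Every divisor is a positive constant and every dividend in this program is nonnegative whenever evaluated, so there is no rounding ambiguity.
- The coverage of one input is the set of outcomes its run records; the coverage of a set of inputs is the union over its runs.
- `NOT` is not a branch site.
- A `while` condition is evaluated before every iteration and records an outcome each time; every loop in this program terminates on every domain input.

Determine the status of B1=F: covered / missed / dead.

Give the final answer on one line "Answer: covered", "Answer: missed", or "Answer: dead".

B1=F is recorded by pool input(s) 3, 4, 5 -> covered

Answer: covered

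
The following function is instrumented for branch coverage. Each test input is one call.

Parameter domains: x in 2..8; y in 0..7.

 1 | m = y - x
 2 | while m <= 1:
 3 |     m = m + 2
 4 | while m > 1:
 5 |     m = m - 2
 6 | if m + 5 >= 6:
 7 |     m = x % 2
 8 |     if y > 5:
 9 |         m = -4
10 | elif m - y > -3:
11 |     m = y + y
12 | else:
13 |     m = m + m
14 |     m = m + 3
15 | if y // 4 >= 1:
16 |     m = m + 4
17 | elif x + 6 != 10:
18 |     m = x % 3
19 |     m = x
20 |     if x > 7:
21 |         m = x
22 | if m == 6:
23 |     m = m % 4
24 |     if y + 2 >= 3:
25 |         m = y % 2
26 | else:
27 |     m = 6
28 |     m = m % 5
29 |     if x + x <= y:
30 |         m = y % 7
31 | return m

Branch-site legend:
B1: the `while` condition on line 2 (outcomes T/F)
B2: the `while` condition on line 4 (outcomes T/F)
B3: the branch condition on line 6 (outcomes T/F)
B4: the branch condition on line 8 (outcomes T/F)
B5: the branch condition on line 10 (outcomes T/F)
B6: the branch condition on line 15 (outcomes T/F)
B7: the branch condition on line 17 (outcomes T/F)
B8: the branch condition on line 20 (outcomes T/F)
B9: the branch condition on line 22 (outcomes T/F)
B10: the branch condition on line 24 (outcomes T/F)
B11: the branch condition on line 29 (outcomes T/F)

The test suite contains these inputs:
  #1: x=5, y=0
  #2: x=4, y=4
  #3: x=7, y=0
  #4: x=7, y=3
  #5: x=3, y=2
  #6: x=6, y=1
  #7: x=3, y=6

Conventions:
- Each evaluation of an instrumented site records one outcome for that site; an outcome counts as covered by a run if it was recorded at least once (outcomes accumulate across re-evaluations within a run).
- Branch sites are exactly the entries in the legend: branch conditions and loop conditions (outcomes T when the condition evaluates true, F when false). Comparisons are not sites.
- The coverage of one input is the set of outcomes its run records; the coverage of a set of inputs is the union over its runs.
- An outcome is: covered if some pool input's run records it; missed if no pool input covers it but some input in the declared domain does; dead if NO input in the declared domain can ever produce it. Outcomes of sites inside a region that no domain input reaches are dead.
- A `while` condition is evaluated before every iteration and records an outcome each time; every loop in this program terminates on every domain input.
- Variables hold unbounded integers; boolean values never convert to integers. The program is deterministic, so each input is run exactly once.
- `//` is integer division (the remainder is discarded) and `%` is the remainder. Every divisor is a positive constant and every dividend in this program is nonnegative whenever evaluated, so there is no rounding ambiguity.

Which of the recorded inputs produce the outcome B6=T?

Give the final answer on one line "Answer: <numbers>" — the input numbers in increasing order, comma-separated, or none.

input #1 (x=5, y=0): does not record B6=T
input #2 (x=4, y=4): records B6=T
input #3 (x=7, y=0): does not record B6=T
input #4 (x=7, y=3): does not record B6=T
input #5 (x=3, y=2): does not record B6=T
input #6 (x=6, y=1): does not record B6=T
input #7 (x=3, y=6): records B6=T

Answer: 2, 7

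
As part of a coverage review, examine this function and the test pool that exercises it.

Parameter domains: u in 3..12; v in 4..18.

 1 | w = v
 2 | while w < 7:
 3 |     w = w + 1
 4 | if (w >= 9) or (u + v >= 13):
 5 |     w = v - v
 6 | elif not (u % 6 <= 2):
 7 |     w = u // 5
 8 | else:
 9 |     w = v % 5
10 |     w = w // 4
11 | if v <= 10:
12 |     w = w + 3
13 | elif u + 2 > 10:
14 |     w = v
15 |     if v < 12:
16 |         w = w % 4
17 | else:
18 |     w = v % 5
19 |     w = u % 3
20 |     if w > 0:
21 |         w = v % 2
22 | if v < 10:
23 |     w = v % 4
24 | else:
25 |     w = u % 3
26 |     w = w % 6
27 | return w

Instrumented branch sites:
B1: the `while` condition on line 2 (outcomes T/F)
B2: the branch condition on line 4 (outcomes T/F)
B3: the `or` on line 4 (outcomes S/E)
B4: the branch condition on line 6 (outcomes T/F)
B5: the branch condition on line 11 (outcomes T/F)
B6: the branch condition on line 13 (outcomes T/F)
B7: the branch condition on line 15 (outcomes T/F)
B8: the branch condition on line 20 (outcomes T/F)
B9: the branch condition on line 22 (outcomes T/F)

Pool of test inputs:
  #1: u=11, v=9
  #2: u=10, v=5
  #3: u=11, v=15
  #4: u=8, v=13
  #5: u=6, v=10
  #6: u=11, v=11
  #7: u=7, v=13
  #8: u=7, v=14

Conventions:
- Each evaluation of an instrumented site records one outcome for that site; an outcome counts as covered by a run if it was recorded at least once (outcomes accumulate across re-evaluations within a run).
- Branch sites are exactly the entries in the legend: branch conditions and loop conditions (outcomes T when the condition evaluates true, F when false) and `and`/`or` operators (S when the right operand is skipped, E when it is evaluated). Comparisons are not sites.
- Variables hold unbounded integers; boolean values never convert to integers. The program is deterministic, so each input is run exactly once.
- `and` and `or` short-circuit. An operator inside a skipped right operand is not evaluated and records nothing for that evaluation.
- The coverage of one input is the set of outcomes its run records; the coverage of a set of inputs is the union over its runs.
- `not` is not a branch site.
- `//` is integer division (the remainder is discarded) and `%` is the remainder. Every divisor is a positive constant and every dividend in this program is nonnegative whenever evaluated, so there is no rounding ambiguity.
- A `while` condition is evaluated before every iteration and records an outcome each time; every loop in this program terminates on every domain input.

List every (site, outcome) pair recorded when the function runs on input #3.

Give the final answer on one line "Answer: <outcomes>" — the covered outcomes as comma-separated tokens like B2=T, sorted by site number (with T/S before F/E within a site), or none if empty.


Running input #3 (u=11, v=15), event by event:
  B1->F, B3->S, B2->T, B5->F, B6->T, B7->F, B9->F
collecting distinct outcomes: B1=F, B2=T, B3=S, B5=F, B6=T, B7=F, B9=F
Answer: B1=F, B2=T, B3=S, B5=F, B6=T, B7=F, B9=F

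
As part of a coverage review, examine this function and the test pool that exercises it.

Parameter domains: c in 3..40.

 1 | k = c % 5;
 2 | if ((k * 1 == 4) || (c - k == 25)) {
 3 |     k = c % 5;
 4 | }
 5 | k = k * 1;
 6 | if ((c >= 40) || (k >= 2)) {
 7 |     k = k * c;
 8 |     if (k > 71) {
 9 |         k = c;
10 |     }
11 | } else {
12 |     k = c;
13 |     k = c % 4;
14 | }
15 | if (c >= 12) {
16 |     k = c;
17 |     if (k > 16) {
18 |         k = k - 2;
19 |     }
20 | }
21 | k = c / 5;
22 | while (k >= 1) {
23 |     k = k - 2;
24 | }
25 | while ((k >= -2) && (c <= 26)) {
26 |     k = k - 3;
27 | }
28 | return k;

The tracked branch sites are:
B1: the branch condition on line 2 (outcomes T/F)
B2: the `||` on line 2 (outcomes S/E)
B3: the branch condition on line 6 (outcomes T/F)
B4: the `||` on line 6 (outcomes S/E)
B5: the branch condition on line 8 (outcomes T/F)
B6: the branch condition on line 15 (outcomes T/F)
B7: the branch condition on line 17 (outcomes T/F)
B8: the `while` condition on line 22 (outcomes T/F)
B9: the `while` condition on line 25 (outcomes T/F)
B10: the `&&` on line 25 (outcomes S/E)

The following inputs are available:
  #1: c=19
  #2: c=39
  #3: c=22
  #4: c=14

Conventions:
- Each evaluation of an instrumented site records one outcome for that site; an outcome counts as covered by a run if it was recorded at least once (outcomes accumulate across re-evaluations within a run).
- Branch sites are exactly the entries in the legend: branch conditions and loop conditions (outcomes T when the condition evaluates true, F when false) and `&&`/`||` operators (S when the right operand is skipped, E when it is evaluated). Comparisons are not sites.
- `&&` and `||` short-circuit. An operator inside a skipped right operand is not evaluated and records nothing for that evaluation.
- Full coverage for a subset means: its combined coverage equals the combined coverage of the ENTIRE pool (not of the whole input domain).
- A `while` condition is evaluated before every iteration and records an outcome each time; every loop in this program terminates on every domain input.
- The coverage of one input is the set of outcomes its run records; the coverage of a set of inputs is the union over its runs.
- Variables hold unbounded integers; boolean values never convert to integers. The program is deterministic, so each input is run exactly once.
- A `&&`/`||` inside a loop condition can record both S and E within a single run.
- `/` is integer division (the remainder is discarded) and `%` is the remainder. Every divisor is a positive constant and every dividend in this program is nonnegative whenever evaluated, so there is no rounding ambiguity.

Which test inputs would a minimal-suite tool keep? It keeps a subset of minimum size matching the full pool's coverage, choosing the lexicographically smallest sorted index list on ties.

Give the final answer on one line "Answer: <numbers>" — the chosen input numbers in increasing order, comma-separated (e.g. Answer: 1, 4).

input #1 (c=19): events B2->S, B1->T, B4->E, B3->T, B5->T, B6->T, B7->T, B8->T, B8->T, B8->F, B10->E, B9->T, B10->S, B9->F; covers B1=T, B2=S, B3=T, B4=E, B5=T, B6=T, B7=T, B8=T, B8=F, B9=T, B9=F, B10=S, B10=E
input #2 (c=39): events B2->S, B1->T, B4->E, B3->T, B5->T, B6->T, B7->T, B8->T, B8->T, B8->T, B8->T, B8->F, B10->E, B9->F; covers B1=T, B2=S, B3=T, B4=E, B5=T, B6=T, B7=T, B8=T, B8=F, B9=F, B10=E
input #3 (c=22): events B2->E, B1->F, B4->E, B3->T, B5->F, B6->T, B7->T, B8->T, B8->T, B8->F, B10->E, B9->T, B10->S, B9->F; covers B1=F, B2=E, B3=T, B4=E, B5=F, B6=T, B7=T, B8=T, B8=F, B9=T, B9=F, B10=S, B10=E
input #4 (c=14): events B2->S, B1->T, B4->E, B3->T, B5->F, B6->T, B7->F, B8->T, B8->F, B10->E, B9->T, B10->S, B9->F; covers B1=T, B2=S, B3=T, B4=E, B5=F, B6=T, B7=F, B8=T, B8=F, B9=T, B9=F, B10=S, B10=E
the full pool covers 17 outcomes: B1=T, B1=F, B2=S, B2=E, B3=T, B4=E, B5=T, B5=F, B6=T, B7=T, B7=F, B8=T, B8=F, B9=T, B9=F, B10=S, B10=E
checked all size-1 subsets: none covers 17 outcomes (max 13/17)
checked all size-2 subsets: none covers 17 outcomes (max 16/17)
inputs {1, 3, 4} (size 3) cover everything; no size-3 subset with a lexicographically smaller index list covers all 17

Answer: 1, 3, 4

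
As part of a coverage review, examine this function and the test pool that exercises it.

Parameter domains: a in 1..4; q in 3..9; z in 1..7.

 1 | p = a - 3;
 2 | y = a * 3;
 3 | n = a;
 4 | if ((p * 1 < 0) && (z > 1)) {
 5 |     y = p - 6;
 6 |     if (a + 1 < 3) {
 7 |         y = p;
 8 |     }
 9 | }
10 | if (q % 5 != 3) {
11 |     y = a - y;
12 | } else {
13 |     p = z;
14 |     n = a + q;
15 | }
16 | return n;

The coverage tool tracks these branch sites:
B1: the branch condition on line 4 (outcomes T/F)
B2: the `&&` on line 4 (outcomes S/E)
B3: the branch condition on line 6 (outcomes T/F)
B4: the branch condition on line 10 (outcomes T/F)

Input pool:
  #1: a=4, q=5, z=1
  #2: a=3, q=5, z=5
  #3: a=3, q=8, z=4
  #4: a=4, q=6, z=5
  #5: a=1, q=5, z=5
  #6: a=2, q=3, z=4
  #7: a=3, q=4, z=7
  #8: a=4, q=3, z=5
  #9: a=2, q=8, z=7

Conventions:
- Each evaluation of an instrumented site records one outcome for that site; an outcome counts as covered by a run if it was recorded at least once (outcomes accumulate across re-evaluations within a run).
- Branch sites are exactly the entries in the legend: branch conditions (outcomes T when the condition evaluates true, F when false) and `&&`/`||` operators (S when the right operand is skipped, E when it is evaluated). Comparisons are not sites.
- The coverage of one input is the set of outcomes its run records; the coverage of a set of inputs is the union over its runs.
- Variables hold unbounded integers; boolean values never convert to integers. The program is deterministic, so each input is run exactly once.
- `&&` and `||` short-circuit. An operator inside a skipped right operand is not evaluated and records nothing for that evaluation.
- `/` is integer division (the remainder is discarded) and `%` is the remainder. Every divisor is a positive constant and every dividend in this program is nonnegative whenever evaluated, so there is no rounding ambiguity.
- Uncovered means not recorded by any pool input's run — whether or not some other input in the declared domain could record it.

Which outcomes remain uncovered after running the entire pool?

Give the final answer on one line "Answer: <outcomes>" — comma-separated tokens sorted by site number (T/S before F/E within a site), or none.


run #1 (a=4, q=5, z=1) runs B2->S, B1->F, B4->T; records B1=F, B2=S, B4=T
run #2 (a=3, q=5, z=5) runs B2->S, B1->F, B4->T; records B1=F, B2=S, B4=T
run #3 (a=3, q=8, z=4) runs B2->S, B1->F, B4->F; records B1=F, B2=S, B4=F
run #4 (a=4, q=6, z=5) runs B2->S, B1->F, B4->T; records B1=F, B2=S, B4=T
run #5 (a=1, q=5, z=5) runs B2->E, B1->T, B3->T, B4->T; records B1=T, B2=E, B3=T, B4=T
run #6 (a=2, q=3, z=4) runs B2->E, B1->T, B3->F, B4->F; records B1=T, B2=E, B3=F, B4=F
run #7 (a=3, q=4, z=7) runs B2->S, B1->F, B4->T; records B1=F, B2=S, B4=T
run #8 (a=4, q=3, z=5) runs B2->S, B1->F, B4->F; records B1=F, B2=S, B4=F
run #9 (a=2, q=8, z=7) runs B2->E, B1->T, B3->F, B4->F; records B1=T, B2=E, B3=F, B4=F
union over the pool: B1=T, B1=F, B2=S, B2=E, B3=T, B3=F, B4=T, B4=F
uncovered (0 of 8): none
Answer: none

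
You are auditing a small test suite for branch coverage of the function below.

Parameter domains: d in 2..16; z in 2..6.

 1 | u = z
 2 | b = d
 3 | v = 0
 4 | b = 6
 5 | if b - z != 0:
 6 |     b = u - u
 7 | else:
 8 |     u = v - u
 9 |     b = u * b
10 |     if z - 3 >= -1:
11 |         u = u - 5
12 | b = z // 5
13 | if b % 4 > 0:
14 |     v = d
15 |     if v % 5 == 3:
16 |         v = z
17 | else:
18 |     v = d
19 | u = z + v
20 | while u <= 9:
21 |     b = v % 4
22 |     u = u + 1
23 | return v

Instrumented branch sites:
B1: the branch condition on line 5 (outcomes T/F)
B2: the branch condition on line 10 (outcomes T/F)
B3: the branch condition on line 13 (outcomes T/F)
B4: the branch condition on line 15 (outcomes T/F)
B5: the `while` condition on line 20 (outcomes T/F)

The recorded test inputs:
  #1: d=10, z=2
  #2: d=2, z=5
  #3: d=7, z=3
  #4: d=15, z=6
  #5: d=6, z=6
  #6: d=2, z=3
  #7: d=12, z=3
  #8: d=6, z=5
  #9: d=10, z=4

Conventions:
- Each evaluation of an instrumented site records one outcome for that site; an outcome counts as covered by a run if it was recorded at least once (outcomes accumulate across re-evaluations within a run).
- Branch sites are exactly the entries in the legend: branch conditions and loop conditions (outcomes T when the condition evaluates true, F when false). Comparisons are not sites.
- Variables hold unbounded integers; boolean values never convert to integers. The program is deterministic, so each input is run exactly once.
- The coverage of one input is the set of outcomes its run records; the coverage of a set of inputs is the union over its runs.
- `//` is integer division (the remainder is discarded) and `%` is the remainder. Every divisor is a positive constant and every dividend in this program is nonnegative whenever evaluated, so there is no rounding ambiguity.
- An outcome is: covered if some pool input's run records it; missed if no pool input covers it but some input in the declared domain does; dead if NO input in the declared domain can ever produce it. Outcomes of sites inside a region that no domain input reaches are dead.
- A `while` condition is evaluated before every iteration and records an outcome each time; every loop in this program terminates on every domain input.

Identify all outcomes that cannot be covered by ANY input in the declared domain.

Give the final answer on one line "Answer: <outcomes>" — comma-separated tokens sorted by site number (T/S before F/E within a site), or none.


exhaustive pass over the 75-input domain:
  B2=F: unreachable across the whole domain -> dead
  reachable outcomes have witnesses, e.g. B1=T (e.g. d=2, z=2), B1=F (e.g. d=2, z=6), B2=T (e.g. d=2, z=6), B3=T (e.g. d=2, z=5)
Answer: B2=F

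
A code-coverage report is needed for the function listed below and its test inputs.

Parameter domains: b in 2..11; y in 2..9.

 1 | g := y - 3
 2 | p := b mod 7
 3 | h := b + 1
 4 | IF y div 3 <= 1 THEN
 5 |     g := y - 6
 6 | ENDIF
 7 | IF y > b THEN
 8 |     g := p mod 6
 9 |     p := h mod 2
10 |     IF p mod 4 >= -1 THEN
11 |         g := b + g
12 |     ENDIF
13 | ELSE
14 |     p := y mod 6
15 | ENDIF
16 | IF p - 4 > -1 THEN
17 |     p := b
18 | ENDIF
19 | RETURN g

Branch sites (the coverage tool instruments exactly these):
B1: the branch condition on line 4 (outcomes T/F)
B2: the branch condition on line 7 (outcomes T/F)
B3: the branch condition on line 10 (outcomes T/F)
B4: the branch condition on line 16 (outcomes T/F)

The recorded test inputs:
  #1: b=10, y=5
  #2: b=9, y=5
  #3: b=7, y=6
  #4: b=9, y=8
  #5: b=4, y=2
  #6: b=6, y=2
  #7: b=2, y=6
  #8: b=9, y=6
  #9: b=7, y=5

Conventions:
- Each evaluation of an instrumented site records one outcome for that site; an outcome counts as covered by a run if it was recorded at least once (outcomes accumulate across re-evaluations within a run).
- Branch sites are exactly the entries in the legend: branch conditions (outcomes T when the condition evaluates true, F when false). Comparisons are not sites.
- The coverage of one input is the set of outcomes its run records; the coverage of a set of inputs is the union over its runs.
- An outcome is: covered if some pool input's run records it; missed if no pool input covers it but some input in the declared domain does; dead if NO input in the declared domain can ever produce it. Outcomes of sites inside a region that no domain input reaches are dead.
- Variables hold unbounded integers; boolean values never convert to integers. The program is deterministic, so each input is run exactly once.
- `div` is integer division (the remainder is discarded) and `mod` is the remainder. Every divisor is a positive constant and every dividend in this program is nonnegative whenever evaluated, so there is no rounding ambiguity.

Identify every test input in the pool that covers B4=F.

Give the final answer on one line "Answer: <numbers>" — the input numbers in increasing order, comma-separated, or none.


input #1 (b=10, y=5): never hits B4=F
input #2 (b=9, y=5): never hits B4=F
input #3 (b=7, y=6): hits B4=F
input #4 (b=9, y=8): hits B4=F
input #5 (b=4, y=2): hits B4=F
input #6 (b=6, y=2): hits B4=F
input #7 (b=2, y=6): hits B4=F
input #8 (b=9, y=6): hits B4=F
input #9 (b=7, y=5): never hits B4=F
Answer: 3, 4, 5, 6, 7, 8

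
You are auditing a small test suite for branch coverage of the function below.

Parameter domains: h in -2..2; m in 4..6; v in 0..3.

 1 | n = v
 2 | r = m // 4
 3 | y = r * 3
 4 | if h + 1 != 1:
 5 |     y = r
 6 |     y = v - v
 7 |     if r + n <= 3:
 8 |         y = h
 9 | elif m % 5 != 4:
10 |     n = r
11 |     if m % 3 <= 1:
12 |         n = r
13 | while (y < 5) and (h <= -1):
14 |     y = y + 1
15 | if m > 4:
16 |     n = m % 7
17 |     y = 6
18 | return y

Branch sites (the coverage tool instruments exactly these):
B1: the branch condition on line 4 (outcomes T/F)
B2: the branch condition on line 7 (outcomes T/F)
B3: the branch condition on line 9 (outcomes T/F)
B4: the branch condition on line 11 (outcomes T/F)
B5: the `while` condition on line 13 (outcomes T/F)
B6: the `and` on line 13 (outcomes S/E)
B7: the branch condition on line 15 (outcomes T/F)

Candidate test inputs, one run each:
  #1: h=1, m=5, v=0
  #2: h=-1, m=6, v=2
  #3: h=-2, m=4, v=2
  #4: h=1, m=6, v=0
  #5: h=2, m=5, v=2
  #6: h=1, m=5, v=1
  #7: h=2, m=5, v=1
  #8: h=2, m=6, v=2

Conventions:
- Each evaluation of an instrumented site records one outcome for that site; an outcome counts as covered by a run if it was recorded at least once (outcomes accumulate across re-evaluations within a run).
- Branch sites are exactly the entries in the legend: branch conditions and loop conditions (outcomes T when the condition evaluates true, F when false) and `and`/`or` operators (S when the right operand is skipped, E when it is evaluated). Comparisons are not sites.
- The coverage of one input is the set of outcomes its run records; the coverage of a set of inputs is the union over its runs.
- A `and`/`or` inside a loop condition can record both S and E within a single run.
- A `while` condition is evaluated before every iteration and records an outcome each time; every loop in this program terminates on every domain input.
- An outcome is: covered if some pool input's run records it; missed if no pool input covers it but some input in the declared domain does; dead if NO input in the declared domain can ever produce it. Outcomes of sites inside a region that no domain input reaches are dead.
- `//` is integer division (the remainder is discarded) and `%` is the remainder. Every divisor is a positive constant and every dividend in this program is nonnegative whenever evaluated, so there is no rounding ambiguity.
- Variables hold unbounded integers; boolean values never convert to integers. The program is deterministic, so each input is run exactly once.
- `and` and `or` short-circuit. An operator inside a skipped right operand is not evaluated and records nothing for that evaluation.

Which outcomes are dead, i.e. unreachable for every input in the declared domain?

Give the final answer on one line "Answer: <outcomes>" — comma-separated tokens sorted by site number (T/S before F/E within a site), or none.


sweeping the full domain (60 inputs) for each outcome:
  reachable outcomes have witnesses, e.g. B1=T (e.g. h=-2, m=4, v=0), B1=F (e.g. h=0, m=4, v=0), B2=T (e.g. h=-2, m=4, v=0), B2=F (e.g. h=-2, m=4, v=3)
Answer: none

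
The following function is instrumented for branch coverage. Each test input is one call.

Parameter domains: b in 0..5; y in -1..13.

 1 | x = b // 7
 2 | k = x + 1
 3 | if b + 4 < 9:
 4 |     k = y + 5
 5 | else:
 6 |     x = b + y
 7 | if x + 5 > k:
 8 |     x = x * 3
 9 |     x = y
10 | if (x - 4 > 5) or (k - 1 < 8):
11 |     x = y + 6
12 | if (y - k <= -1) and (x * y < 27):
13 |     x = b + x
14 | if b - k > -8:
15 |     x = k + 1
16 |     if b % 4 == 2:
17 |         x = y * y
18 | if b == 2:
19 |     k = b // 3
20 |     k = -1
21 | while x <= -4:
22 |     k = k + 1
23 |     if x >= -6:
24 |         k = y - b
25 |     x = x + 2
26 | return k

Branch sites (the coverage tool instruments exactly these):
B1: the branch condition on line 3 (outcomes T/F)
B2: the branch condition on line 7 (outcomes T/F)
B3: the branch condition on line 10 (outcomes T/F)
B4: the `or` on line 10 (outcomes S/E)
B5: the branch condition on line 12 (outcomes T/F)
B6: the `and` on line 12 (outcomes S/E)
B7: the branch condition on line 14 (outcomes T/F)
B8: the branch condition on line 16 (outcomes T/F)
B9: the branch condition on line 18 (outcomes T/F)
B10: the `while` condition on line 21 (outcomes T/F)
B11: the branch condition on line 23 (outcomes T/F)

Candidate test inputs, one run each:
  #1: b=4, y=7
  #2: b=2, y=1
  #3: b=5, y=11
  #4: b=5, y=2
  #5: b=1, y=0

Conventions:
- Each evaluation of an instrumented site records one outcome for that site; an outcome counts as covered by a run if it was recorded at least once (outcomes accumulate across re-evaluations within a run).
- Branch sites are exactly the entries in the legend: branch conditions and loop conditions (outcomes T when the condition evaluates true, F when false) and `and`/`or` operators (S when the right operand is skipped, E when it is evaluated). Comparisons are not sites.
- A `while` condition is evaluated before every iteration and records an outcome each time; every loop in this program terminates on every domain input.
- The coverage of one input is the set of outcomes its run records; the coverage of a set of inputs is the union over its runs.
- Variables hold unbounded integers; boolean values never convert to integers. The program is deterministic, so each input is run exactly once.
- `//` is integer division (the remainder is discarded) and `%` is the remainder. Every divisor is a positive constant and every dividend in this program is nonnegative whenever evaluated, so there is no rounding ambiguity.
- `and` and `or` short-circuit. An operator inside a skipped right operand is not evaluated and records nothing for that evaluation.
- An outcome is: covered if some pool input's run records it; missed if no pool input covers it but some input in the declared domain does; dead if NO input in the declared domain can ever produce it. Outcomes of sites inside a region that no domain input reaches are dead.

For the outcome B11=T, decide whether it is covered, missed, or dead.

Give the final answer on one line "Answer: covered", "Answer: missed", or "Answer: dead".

no pool input records B11=T
checking all 90 inputs in the declared domain: B11=T is never recorded -> dead

Answer: dead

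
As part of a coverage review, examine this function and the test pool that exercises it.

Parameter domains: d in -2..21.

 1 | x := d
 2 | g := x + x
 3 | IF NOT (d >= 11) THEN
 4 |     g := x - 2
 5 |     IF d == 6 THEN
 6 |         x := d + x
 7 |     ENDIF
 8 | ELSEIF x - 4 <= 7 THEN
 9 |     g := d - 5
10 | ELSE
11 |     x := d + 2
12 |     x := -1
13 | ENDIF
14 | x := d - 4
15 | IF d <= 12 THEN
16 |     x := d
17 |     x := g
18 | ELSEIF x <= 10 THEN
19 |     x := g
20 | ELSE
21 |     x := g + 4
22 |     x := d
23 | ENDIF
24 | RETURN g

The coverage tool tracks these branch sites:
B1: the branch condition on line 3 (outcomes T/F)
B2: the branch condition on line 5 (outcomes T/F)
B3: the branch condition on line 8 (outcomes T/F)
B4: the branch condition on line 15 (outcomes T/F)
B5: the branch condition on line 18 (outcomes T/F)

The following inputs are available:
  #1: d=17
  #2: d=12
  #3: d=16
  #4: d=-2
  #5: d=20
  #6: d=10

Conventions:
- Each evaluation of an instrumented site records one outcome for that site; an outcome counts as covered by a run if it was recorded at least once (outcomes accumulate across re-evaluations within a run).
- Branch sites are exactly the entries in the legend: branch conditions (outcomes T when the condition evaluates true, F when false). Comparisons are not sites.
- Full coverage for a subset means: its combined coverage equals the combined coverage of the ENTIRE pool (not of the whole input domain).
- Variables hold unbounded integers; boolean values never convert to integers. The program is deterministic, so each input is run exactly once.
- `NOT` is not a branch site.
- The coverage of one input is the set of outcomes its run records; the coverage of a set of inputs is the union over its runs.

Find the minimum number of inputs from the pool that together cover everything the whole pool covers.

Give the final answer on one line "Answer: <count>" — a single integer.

input #1, d=17: events B1->F, B3->F, B4->F, B5->F; outcomes B1=F, B3=F, B4=F, B5=F
input #2, d=12: events B1->F, B3->F, B4->T; outcomes B1=F, B3=F, B4=T
input #3, d=16: events B1->F, B3->F, B4->F, B5->F; outcomes B1=F, B3=F, B4=F, B5=F
input #4, d=-2: events B1->T, B2->F, B4->T; outcomes B1=T, B2=F, B4=T
input #5, d=20: events B1->F, B3->F, B4->F, B5->F; outcomes B1=F, B3=F, B4=F, B5=F
input #6, d=10: events B1->T, B2->F, B4->T; outcomes B1=T, B2=F, B4=T
the full pool covers 7 outcomes: B1=T, B1=F, B2=F, B3=F, B4=T, B4=F, B5=F
size 1 is not enough: best union over all size-1 subsets is 4/7
inputs {1, 4} (size 2) cover everything; no size-2 subset with a lexicographically smaller index list covers all 7

Answer: 2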